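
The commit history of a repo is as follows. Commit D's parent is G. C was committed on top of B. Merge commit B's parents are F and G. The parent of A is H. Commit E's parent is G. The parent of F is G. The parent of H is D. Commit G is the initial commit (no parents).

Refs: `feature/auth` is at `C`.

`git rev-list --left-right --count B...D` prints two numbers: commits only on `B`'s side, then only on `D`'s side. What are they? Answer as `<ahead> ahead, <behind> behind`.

Reachable from B: {B, F, G}.
Reachable from D: {D, G}.
Only in B's history (ahead): {B, F} — 2.
Only in D's history (behind): {D} — 1.

2 ahead, 1 behind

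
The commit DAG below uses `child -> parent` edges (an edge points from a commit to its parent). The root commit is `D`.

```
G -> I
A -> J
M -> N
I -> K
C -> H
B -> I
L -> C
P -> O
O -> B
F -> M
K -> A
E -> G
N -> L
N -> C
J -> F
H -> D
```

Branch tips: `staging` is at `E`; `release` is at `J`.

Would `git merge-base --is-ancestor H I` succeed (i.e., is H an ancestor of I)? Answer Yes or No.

Ancestors of I (commits reachable by following parents): {A, C, D, F, H, I, J, K, L, M, N}.
H is in that set, so it is an ancestor of I.

Yes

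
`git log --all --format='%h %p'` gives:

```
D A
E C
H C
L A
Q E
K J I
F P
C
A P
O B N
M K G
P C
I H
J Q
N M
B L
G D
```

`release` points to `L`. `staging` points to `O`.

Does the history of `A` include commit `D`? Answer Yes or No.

Ancestors of A: {A, C, P}.
D is not in that set, so it is not an ancestor of A.

No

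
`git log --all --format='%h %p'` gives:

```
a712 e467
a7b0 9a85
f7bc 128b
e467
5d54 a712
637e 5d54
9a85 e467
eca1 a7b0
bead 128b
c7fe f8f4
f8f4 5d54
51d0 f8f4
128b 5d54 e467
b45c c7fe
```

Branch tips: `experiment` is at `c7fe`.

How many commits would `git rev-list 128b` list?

4

Walking parent pointers from 128b: reachable set = {128b, 5d54, a712, e467}.
That is 4 commits.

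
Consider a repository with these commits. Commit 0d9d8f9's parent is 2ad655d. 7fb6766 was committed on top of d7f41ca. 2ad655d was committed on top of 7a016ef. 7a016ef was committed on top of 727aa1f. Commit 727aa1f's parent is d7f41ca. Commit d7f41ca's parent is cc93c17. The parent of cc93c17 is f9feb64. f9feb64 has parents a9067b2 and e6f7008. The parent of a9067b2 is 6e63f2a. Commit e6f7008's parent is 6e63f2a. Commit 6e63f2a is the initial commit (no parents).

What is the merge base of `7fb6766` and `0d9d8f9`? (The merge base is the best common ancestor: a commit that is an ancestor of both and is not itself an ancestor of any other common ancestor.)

Ancestors of 7fb6766: {6e63f2a, 7fb6766, a9067b2, cc93c17, d7f41ca, e6f7008, f9feb64}.
Ancestors of 0d9d8f9: {0d9d8f9, 2ad655d, 6e63f2a, 727aa1f, 7a016ef, a9067b2, cc93c17, d7f41ca, e6f7008, f9feb64}.
Common ancestors: {6e63f2a, a9067b2, cc93c17, d7f41ca, e6f7008, f9feb64}.
Among these, d7f41ca is not an ancestor of any other common ancestor — it is the merge base.

d7f41ca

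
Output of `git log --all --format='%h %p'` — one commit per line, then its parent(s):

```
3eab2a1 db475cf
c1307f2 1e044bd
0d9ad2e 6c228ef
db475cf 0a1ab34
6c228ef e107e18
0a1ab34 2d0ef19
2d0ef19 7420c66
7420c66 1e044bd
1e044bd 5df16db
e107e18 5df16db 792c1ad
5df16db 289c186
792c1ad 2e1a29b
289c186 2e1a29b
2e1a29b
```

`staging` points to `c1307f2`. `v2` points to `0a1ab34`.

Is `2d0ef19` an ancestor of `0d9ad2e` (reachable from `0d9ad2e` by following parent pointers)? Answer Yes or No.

Ancestors of 0d9ad2e: {0d9ad2e, 289c186, 2e1a29b, 5df16db, 6c228ef, 792c1ad, e107e18}.
2d0ef19 is not in that set, so it is not an ancestor of 0d9ad2e.

No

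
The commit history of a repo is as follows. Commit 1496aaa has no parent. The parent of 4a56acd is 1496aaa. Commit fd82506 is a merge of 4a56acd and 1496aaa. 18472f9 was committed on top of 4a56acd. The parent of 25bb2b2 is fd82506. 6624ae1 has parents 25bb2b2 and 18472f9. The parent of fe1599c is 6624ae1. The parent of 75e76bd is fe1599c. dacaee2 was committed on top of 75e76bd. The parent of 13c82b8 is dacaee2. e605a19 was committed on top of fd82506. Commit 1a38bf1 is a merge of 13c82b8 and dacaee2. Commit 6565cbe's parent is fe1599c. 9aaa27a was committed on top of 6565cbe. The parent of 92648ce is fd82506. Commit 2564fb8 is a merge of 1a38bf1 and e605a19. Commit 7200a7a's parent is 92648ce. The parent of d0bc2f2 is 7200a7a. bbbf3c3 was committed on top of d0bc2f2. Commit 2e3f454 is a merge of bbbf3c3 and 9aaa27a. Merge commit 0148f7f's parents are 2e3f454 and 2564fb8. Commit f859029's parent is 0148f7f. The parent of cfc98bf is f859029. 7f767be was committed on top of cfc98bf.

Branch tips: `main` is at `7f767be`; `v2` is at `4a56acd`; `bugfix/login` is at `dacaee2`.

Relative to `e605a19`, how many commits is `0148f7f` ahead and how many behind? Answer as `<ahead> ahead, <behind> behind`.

17 ahead, 0 behind

Reachable from 0148f7f: {0148f7f, 13c82b8, 1496aaa, 18472f9, 1a38bf1, 2564fb8, 25bb2b2, 2e3f454, 4a56acd, 6565cbe, 6624ae1, 7200a7a, 75e76bd, 92648ce, 9aaa27a, bbbf3c3, d0bc2f2, dacaee2, e605a19, fd82506, fe1599c}.
Reachable from e605a19: {1496aaa, 4a56acd, e605a19, fd82506}.
Only in 0148f7f's history (ahead): {0148f7f, 13c82b8, 18472f9, 1a38bf1, 2564fb8, 25bb2b2, 2e3f454, 6565cbe, 6624ae1, 7200a7a, 75e76bd, 92648ce, 9aaa27a, bbbf3c3, d0bc2f2, dacaee2, fe1599c} — 17.
Only in e605a19's history (behind): {} — 0.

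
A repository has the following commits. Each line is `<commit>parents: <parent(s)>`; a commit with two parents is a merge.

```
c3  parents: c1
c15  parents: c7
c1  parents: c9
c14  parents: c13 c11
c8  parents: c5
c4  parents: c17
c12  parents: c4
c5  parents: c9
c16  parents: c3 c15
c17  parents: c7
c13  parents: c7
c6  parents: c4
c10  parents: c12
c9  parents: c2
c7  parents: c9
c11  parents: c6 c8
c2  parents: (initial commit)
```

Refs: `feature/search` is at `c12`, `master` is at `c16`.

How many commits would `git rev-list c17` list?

4

Walking parent pointers from c17: reachable set = {c17, c2, c7, c9}.
That is 4 commits.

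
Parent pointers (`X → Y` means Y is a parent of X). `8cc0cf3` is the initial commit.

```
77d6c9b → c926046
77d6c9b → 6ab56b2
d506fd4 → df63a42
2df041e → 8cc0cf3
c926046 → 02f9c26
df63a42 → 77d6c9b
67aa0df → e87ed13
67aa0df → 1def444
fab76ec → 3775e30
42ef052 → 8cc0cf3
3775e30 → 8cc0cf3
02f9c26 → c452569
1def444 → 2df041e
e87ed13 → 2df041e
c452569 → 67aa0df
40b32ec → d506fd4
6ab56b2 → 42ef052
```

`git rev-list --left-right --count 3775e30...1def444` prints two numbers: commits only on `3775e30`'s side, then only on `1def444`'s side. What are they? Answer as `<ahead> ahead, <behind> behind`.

Reachable from 3775e30: {3775e30, 8cc0cf3}.
Reachable from 1def444: {1def444, 2df041e, 8cc0cf3}.
Only in 3775e30's history (ahead): {3775e30} — 1.
Only in 1def444's history (behind): {1def444, 2df041e} — 2.

1 ahead, 2 behind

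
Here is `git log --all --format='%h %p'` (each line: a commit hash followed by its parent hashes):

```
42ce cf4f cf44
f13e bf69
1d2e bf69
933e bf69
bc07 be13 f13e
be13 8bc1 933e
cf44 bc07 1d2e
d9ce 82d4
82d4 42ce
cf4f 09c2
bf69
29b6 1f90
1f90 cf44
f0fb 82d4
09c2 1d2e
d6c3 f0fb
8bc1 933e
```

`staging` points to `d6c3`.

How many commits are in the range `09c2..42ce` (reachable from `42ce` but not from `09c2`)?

8

Reachable from 42ce: {09c2, 1d2e, 42ce, 8bc1, 933e, bc07, be13, bf69, cf44, cf4f, f13e}.
Reachable from 09c2: {09c2, 1d2e, bf69}.
In 42ce's history but not 09c2's: {42ce, 8bc1, 933e, bc07, be13, cf44, cf4f, f13e} — 8 commits.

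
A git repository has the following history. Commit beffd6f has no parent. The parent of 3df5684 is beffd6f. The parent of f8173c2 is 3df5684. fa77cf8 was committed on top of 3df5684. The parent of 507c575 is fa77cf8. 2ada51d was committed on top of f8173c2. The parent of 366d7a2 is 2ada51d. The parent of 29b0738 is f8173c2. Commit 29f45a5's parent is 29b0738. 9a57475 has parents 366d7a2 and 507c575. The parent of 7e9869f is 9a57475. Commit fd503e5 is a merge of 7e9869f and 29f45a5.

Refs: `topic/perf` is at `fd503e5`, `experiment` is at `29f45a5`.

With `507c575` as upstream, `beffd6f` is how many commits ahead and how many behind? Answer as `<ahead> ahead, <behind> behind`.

0 ahead, 3 behind

Reachable from beffd6f: {beffd6f}.
Reachable from 507c575: {3df5684, 507c575, beffd6f, fa77cf8}.
Only in beffd6f's history (ahead): {} — 0.
Only in 507c575's history (behind): {3df5684, 507c575, fa77cf8} — 3.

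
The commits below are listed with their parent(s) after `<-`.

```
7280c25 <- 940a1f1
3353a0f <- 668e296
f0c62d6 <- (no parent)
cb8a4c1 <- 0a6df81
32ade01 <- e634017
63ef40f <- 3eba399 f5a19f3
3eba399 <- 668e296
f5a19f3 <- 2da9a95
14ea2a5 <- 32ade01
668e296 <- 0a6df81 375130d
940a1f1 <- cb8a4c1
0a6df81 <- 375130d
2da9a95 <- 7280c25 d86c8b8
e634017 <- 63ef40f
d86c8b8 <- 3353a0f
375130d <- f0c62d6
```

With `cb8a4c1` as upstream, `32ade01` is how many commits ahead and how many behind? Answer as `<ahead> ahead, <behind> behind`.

11 ahead, 0 behind

Reachable from 32ade01: {0a6df81, 2da9a95, 32ade01, 3353a0f, 375130d, 3eba399, 63ef40f, 668e296, 7280c25, 940a1f1, cb8a4c1, d86c8b8, e634017, f0c62d6, f5a19f3}.
Reachable from cb8a4c1: {0a6df81, 375130d, cb8a4c1, f0c62d6}.
Only in 32ade01's history (ahead): {2da9a95, 32ade01, 3353a0f, 3eba399, 63ef40f, 668e296, 7280c25, 940a1f1, d86c8b8, e634017, f5a19f3} — 11.
Only in cb8a4c1's history (behind): {} — 0.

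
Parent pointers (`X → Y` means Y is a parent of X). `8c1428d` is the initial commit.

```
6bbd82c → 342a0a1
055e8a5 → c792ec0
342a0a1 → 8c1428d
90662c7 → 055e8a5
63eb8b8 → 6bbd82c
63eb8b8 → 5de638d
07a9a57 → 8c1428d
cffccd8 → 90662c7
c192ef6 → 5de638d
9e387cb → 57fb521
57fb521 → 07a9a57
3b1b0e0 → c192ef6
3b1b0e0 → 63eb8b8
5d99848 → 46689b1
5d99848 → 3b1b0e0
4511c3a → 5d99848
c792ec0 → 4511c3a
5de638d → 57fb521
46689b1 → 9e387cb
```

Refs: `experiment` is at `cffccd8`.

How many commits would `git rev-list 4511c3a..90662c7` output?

Reachable from 90662c7: {055e8a5, 07a9a57, 342a0a1, 3b1b0e0, 4511c3a, 46689b1, 57fb521, 5d99848, 5de638d, 63eb8b8, 6bbd82c, 8c1428d, 90662c7, 9e387cb, c192ef6, c792ec0}.
Reachable from 4511c3a: {07a9a57, 342a0a1, 3b1b0e0, 4511c3a, 46689b1, 57fb521, 5d99848, 5de638d, 63eb8b8, 6bbd82c, 8c1428d, 9e387cb, c192ef6}.
In 90662c7's history but not 4511c3a's: {055e8a5, 90662c7, c792ec0} — 3 commits.

3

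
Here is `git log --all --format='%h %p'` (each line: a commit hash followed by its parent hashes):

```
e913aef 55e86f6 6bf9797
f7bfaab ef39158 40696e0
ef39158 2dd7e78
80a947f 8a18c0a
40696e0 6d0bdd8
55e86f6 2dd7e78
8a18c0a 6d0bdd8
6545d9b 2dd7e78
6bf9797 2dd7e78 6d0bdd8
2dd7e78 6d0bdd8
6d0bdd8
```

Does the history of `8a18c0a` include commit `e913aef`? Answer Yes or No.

Ancestors of 8a18c0a: {6d0bdd8, 8a18c0a}.
e913aef is not in that set, so it is not an ancestor of 8a18c0a.

No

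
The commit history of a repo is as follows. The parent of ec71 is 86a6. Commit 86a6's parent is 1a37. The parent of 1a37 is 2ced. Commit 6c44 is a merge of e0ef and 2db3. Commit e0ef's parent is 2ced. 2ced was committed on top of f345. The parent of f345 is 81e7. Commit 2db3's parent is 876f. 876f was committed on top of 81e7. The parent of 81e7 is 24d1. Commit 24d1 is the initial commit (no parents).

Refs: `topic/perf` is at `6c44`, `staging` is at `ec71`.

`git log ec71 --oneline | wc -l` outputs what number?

7

Walking parent pointers from ec71: reachable set = {1a37, 24d1, 2ced, 81e7, 86a6, ec71, f345}.
That is 7 commits.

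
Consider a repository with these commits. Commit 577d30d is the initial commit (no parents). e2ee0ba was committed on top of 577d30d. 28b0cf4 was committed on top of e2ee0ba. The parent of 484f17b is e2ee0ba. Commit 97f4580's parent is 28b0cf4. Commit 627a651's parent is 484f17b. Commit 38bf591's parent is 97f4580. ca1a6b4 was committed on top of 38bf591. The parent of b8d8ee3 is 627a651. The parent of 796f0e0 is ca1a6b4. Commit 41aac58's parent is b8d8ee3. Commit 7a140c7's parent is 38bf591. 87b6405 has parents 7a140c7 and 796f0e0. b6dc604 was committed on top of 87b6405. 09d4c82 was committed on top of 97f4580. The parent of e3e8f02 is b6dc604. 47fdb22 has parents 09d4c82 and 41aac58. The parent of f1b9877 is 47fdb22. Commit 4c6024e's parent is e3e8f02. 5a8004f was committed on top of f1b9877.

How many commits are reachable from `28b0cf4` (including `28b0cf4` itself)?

Walking parent pointers from 28b0cf4: reachable set = {28b0cf4, 577d30d, e2ee0ba}.
That is 3 commits.

3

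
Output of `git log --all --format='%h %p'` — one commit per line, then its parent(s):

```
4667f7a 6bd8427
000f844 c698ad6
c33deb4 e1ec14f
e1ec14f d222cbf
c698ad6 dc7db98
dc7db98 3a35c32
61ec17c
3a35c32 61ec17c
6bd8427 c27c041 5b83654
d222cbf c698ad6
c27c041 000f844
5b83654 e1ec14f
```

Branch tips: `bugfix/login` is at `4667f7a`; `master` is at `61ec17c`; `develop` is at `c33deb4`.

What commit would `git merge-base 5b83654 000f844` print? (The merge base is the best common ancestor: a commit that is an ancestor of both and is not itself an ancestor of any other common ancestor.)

Ancestors of 5b83654: {3a35c32, 5b83654, 61ec17c, c698ad6, d222cbf, dc7db98, e1ec14f}.
Ancestors of 000f844: {000f844, 3a35c32, 61ec17c, c698ad6, dc7db98}.
Common ancestors: {3a35c32, 61ec17c, c698ad6, dc7db98}.
Among these, c698ad6 is not an ancestor of any other common ancestor — it is the merge base.

c698ad6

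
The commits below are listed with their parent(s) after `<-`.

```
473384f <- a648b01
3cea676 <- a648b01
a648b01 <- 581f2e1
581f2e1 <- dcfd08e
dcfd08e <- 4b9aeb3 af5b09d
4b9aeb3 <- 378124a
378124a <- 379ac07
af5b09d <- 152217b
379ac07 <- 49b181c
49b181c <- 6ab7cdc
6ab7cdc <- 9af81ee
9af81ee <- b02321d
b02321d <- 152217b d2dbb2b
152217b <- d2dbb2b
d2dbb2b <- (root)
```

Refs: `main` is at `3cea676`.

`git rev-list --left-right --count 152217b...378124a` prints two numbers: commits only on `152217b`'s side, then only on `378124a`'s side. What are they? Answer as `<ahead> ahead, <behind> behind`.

Reachable from 152217b: {152217b, d2dbb2b}.
Reachable from 378124a: {152217b, 378124a, 379ac07, 49b181c, 6ab7cdc, 9af81ee, b02321d, d2dbb2b}.
Only in 152217b's history (ahead): {} — 0.
Only in 378124a's history (behind): {378124a, 379ac07, 49b181c, 6ab7cdc, 9af81ee, b02321d} — 6.

0 ahead, 6 behind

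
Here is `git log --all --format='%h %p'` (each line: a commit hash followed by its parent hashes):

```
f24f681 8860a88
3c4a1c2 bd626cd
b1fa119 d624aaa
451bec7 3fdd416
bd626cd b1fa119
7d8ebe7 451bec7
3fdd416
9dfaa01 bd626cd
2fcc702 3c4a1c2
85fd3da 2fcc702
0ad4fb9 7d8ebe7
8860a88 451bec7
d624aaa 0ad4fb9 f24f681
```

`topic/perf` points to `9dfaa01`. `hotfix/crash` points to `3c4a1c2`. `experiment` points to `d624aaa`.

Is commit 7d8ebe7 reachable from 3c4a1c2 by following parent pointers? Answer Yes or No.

Yes

Ancestors of 3c4a1c2 (commits reachable by following parents): {0ad4fb9, 3c4a1c2, 3fdd416, 451bec7, 7d8ebe7, 8860a88, b1fa119, bd626cd, d624aaa, f24f681}.
7d8ebe7 is in that set, so it is an ancestor of 3c4a1c2.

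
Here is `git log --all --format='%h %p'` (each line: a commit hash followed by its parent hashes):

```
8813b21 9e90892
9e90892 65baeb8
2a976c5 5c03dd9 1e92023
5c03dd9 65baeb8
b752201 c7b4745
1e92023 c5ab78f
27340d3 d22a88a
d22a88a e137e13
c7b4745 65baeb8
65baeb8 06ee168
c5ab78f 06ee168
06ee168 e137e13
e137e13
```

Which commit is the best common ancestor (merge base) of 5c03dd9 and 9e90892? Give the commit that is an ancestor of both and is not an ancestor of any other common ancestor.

65baeb8

Ancestors of 5c03dd9: {06ee168, 5c03dd9, 65baeb8, e137e13}.
Ancestors of 9e90892: {06ee168, 65baeb8, 9e90892, e137e13}.
Common ancestors: {06ee168, 65baeb8, e137e13}.
Among these, 65baeb8 is not an ancestor of any other common ancestor — it is the merge base.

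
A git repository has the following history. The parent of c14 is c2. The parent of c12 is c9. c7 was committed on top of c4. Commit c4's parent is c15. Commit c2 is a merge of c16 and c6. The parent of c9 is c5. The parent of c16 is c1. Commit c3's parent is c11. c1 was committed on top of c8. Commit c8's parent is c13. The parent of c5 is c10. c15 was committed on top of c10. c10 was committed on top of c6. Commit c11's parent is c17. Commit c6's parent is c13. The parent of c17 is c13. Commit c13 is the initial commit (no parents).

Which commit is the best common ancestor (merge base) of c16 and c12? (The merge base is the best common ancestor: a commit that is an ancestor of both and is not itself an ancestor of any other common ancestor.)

Ancestors of c16: {c1, c13, c16, c8}.
Ancestors of c12: {c10, c12, c13, c5, c6, c9}.
Common ancestors: {c13}.
The only common ancestor is c13, so it is the merge base.

c13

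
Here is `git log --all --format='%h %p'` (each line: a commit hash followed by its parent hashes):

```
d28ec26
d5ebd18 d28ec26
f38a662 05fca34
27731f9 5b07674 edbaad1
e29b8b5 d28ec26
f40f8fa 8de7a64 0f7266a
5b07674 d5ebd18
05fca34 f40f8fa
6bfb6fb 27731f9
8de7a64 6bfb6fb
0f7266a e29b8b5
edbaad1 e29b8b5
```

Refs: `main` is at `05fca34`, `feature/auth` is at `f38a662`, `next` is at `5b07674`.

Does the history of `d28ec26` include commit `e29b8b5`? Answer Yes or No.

No

Ancestors of d28ec26: {d28ec26}.
e29b8b5 is not in that set, so it is not an ancestor of d28ec26.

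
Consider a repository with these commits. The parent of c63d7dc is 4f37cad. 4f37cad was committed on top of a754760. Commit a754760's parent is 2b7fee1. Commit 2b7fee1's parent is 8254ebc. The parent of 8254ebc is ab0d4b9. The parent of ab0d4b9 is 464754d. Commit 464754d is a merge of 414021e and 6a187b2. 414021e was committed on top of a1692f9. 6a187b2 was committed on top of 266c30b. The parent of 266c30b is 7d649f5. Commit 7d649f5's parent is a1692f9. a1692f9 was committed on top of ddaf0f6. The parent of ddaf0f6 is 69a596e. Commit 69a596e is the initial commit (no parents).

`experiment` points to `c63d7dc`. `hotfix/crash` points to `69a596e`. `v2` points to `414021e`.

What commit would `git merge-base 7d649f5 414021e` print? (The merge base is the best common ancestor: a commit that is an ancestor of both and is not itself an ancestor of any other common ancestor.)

Ancestors of 7d649f5: {69a596e, 7d649f5, a1692f9, ddaf0f6}.
Ancestors of 414021e: {414021e, 69a596e, a1692f9, ddaf0f6}.
Common ancestors: {69a596e, a1692f9, ddaf0f6}.
Among these, a1692f9 is not an ancestor of any other common ancestor — it is the merge base.

a1692f9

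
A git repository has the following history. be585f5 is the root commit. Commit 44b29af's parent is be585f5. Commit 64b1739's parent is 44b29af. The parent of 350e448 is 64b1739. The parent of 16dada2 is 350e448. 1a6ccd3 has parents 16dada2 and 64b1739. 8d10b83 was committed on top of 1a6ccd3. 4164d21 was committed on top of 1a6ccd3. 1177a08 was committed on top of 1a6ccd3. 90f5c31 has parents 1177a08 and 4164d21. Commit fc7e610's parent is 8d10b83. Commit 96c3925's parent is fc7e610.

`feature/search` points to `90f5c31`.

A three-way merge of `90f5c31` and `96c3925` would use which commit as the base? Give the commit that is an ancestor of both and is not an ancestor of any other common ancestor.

1a6ccd3

Ancestors of 90f5c31: {1177a08, 16dada2, 1a6ccd3, 350e448, 4164d21, 44b29af, 64b1739, 90f5c31, be585f5}.
Ancestors of 96c3925: {16dada2, 1a6ccd3, 350e448, 44b29af, 64b1739, 8d10b83, 96c3925, be585f5, fc7e610}.
Common ancestors: {16dada2, 1a6ccd3, 350e448, 44b29af, 64b1739, be585f5}.
Among these, 1a6ccd3 is not an ancestor of any other common ancestor — it is the merge base.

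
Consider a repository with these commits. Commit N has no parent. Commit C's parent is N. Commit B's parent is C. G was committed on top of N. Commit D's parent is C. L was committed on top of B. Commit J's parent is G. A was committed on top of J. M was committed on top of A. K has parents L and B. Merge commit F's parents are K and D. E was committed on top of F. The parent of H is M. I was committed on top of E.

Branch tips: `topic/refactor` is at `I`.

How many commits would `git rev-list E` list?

8

Walking parent pointers from E: reachable set = {B, C, D, E, F, K, L, N}.
That is 8 commits.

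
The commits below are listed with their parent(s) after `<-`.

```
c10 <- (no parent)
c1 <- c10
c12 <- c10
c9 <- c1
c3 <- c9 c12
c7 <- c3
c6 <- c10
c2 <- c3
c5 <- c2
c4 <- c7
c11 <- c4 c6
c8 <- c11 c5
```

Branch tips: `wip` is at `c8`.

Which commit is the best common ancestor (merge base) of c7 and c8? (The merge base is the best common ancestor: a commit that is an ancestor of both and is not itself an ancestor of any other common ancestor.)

Ancestors of c7: {c1, c10, c12, c3, c7, c9}.
Ancestors of c8: {c1, c10, c11, c12, c2, c3, c4, c5, c6, c7, c8, c9}.
Common ancestors: {c1, c10, c12, c3, c7, c9}.
Among these, c7 is not an ancestor of any other common ancestor — it is the merge base.

c7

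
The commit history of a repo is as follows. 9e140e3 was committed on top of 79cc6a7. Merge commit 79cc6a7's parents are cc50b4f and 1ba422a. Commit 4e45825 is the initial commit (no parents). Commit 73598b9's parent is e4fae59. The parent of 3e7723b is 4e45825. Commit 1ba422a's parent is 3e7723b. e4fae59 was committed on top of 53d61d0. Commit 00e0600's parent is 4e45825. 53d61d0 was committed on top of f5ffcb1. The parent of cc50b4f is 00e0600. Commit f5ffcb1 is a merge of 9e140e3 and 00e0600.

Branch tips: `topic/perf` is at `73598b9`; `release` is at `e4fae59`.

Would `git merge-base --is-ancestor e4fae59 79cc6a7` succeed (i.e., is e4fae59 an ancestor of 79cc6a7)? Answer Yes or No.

No

Ancestors of 79cc6a7: {00e0600, 1ba422a, 3e7723b, 4e45825, 79cc6a7, cc50b4f}.
e4fae59 is not in that set, so it is not an ancestor of 79cc6a7.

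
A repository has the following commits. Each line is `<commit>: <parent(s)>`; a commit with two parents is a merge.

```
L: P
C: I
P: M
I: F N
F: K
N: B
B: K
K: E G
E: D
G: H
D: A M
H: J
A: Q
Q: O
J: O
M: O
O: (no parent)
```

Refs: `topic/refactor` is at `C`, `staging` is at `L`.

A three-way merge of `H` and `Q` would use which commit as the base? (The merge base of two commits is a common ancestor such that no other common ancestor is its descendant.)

Ancestors of H: {H, J, O}.
Ancestors of Q: {O, Q}.
Common ancestors: {O}.
The only common ancestor is O, so it is the merge base.

O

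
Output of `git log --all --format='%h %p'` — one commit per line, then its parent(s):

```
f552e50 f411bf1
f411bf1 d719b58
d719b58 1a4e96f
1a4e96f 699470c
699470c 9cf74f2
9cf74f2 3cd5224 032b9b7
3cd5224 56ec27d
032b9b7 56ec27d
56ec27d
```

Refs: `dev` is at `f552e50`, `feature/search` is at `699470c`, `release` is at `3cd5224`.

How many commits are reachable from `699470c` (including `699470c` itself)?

5

Walking parent pointers from 699470c: reachable set = {032b9b7, 3cd5224, 56ec27d, 699470c, 9cf74f2}.
That is 5 commits.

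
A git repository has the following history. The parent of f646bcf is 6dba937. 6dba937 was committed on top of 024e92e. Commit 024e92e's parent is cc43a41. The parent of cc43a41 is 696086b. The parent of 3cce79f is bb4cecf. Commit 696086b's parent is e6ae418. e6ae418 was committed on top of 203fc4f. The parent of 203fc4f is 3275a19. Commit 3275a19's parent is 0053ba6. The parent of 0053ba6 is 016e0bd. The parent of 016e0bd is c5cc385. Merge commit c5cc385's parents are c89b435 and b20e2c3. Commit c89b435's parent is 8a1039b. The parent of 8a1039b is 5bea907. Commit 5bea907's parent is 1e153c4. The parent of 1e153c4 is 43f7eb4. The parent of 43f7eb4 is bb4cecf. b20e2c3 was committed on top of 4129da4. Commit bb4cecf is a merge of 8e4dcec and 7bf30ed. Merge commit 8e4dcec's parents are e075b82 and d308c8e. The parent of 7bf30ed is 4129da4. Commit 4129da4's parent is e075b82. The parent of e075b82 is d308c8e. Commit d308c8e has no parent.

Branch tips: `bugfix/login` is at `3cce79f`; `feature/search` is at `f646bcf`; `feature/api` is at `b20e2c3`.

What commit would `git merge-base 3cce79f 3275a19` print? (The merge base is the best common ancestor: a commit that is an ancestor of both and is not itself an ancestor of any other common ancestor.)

bb4cecf

Ancestors of 3cce79f: {3cce79f, 4129da4, 7bf30ed, 8e4dcec, bb4cecf, d308c8e, e075b82}.
Ancestors of 3275a19: {0053ba6, 016e0bd, 1e153c4, 3275a19, 4129da4, 43f7eb4, 5bea907, 7bf30ed, 8a1039b, 8e4dcec, b20e2c3, bb4cecf, c5cc385, c89b435, d308c8e, e075b82}.
Common ancestors: {4129da4, 7bf30ed, 8e4dcec, bb4cecf, d308c8e, e075b82}.
Among these, bb4cecf is not an ancestor of any other common ancestor — it is the merge base.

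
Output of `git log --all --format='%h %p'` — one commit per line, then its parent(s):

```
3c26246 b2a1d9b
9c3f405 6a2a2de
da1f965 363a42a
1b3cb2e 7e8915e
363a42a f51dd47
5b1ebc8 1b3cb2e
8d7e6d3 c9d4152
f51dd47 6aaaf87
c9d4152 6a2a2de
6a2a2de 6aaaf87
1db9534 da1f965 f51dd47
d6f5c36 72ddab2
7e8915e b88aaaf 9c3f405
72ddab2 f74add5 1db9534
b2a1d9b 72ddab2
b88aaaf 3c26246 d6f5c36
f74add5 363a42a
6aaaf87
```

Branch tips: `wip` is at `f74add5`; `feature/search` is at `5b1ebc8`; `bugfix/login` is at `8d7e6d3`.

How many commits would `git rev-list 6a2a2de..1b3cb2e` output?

13

Reachable from 1b3cb2e: {1b3cb2e, 1db9534, 363a42a, 3c26246, 6a2a2de, 6aaaf87, 72ddab2, 7e8915e, 9c3f405, b2a1d9b, b88aaaf, d6f5c36, da1f965, f51dd47, f74add5}.
Reachable from 6a2a2de: {6a2a2de, 6aaaf87}.
In 1b3cb2e's history but not 6a2a2de's: {1b3cb2e, 1db9534, 363a42a, 3c26246, 72ddab2, 7e8915e, 9c3f405, b2a1d9b, b88aaaf, d6f5c36, da1f965, f51dd47, f74add5} — 13 commits.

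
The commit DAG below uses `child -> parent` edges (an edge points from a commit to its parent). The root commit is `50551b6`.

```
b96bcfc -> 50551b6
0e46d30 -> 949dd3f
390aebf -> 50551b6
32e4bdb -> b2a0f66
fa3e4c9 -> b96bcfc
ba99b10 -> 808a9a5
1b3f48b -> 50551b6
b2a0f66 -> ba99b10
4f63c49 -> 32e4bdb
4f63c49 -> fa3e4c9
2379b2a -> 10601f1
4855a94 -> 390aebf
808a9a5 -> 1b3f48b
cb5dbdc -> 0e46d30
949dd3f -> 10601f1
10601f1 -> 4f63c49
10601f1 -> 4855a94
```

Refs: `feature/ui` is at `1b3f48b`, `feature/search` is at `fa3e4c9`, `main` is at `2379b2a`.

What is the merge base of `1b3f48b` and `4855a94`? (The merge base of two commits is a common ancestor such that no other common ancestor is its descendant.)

50551b6

Ancestors of 1b3f48b: {1b3f48b, 50551b6}.
Ancestors of 4855a94: {390aebf, 4855a94, 50551b6}.
Common ancestors: {50551b6}.
The only common ancestor is 50551b6, so it is the merge base.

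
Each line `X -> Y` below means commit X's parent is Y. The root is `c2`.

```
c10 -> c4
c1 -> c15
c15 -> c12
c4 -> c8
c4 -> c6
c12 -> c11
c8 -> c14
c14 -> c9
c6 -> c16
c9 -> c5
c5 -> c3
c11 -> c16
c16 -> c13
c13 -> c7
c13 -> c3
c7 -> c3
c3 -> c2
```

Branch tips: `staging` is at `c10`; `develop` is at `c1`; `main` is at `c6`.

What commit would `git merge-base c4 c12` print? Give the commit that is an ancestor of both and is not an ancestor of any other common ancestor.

Ancestors of c4: {c13, c14, c16, c2, c3, c4, c5, c6, c7, c8, c9}.
Ancestors of c12: {c11, c12, c13, c16, c2, c3, c7}.
Common ancestors: {c13, c16, c2, c3, c7}.
Among these, c16 is not an ancestor of any other common ancestor — it is the merge base.

c16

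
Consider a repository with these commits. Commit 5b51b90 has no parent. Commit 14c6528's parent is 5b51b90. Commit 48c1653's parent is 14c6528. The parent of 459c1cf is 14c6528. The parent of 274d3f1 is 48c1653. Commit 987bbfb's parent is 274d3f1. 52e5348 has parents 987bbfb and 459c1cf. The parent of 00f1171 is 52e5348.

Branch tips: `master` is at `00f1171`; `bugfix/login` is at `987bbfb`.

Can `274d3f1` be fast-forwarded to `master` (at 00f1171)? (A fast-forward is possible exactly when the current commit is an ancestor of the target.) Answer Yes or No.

A fast-forward from 274d3f1 to 00f1171 is possible iff 274d3f1 is an ancestor of 00f1171.
Ancestors of 00f1171: {00f1171, 14c6528, 274d3f1, 459c1cf, 48c1653, 52e5348, 5b51b90, 987bbfb}.
274d3f1 is among them, so fast-forward is possible.

Yes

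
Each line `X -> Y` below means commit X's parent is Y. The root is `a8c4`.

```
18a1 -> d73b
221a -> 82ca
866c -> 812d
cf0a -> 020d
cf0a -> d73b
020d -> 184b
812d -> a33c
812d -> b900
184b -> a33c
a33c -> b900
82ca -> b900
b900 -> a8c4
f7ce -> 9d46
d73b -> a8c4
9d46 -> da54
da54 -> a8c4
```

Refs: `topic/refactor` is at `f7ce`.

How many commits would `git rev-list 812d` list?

4

Walking parent pointers from 812d: reachable set = {812d, a33c, a8c4, b900}.
That is 4 commits.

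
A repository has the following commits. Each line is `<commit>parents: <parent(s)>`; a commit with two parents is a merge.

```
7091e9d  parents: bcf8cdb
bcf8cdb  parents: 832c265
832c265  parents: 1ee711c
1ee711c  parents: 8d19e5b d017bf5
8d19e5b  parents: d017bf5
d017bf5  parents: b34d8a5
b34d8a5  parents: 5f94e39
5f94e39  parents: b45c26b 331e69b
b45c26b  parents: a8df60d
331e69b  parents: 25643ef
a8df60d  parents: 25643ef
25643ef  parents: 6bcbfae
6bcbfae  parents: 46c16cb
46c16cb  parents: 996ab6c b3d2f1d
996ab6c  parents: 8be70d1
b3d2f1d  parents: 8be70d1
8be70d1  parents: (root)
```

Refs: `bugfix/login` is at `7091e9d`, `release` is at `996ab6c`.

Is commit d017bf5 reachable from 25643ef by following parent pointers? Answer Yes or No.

Ancestors of 25643ef: {25643ef, 46c16cb, 6bcbfae, 8be70d1, 996ab6c, b3d2f1d}.
d017bf5 is not in that set, so it is not an ancestor of 25643ef.

No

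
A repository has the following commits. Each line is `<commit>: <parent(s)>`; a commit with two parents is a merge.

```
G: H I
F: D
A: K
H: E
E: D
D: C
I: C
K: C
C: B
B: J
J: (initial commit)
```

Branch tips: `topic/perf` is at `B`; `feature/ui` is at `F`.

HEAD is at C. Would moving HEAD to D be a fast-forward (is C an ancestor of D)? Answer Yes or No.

Yes

A fast-forward from C to D is possible iff C is an ancestor of D.
Ancestors of D: {B, C, D, J}.
C is among them, so fast-forward is possible.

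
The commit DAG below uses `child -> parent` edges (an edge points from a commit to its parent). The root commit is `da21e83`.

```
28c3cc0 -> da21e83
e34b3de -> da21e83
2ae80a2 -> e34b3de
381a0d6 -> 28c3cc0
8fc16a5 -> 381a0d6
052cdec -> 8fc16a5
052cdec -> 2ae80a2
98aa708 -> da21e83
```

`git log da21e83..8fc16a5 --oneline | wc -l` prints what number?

Reachable from 8fc16a5: {28c3cc0, 381a0d6, 8fc16a5, da21e83}.
Reachable from da21e83: {da21e83}.
In 8fc16a5's history but not da21e83's: {28c3cc0, 381a0d6, 8fc16a5} — 3 commits.

3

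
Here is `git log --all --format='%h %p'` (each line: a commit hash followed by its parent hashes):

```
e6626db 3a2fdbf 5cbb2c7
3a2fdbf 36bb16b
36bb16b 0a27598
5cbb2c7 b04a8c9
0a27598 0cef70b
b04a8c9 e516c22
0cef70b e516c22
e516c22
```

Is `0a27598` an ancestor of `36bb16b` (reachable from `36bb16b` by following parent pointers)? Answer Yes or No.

Ancestors of 36bb16b (commits reachable by following parents): {0a27598, 0cef70b, 36bb16b, e516c22}.
0a27598 is in that set, so it is an ancestor of 36bb16b.

Yes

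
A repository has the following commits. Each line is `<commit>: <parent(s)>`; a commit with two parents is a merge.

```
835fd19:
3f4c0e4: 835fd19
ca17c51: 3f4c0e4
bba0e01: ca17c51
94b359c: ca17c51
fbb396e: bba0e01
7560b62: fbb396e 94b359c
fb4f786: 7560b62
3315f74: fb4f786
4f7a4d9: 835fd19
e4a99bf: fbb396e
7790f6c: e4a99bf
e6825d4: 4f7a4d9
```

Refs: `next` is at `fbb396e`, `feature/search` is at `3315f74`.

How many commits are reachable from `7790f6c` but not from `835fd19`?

6

Reachable from 7790f6c: {3f4c0e4, 7790f6c, 835fd19, bba0e01, ca17c51, e4a99bf, fbb396e}.
Reachable from 835fd19: {835fd19}.
In 7790f6c's history but not 835fd19's: {3f4c0e4, 7790f6c, bba0e01, ca17c51, e4a99bf, fbb396e} — 6 commits.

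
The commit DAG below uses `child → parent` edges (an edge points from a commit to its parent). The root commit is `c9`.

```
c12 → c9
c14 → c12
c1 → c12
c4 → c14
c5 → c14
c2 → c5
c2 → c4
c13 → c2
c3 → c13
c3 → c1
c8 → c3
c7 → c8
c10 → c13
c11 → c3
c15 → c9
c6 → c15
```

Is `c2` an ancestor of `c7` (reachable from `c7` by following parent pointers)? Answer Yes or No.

Yes

Ancestors of c7 (commits reachable by following parents): {c1, c12, c13, c14, c2, c3, c4, c5, c7, c8, c9}.
c2 is in that set, so it is an ancestor of c7.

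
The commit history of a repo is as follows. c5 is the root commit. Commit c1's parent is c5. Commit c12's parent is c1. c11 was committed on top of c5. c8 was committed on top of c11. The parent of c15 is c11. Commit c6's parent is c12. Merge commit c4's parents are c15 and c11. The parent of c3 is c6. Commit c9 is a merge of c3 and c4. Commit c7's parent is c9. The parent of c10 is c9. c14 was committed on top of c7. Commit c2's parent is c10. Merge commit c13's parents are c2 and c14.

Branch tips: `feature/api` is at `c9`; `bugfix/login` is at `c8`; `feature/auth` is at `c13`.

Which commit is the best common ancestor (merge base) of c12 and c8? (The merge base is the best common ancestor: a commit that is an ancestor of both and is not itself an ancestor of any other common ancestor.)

c5

Ancestors of c12: {c1, c12, c5}.
Ancestors of c8: {c11, c5, c8}.
Common ancestors: {c5}.
The only common ancestor is c5, so it is the merge base.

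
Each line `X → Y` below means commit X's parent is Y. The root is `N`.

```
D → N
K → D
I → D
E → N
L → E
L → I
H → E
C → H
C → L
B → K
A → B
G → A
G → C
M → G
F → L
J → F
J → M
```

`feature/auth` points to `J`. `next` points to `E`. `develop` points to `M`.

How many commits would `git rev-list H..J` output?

11

Reachable from J: {A, B, C, D, E, F, G, H, I, J, K, L, M, N}.
Reachable from H: {E, H, N}.
In J's history but not H's: {A, B, C, D, F, G, I, J, K, L, M} — 11 commits.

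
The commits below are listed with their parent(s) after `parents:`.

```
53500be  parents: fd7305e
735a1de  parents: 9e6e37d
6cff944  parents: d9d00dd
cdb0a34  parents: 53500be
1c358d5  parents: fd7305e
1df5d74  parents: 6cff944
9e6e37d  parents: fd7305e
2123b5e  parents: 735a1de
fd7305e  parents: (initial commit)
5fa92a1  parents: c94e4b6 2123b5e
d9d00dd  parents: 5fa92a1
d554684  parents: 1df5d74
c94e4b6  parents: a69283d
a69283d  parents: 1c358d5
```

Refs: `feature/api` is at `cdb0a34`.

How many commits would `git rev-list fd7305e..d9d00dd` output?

Reachable from d9d00dd: {1c358d5, 2123b5e, 5fa92a1, 735a1de, 9e6e37d, a69283d, c94e4b6, d9d00dd, fd7305e}.
Reachable from fd7305e: {fd7305e}.
In d9d00dd's history but not fd7305e's: {1c358d5, 2123b5e, 5fa92a1, 735a1de, 9e6e37d, a69283d, c94e4b6, d9d00dd} — 8 commits.

8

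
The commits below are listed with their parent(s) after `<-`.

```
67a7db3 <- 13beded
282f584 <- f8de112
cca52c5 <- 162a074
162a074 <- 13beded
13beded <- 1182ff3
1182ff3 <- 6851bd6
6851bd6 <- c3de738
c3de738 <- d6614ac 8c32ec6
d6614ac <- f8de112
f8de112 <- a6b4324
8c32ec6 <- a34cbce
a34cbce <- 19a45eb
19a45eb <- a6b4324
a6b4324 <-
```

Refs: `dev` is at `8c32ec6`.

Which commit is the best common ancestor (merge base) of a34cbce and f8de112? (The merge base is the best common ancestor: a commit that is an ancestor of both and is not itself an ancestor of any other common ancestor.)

a6b4324

Ancestors of a34cbce: {19a45eb, a34cbce, a6b4324}.
Ancestors of f8de112: {a6b4324, f8de112}.
Common ancestors: {a6b4324}.
The only common ancestor is a6b4324, so it is the merge base.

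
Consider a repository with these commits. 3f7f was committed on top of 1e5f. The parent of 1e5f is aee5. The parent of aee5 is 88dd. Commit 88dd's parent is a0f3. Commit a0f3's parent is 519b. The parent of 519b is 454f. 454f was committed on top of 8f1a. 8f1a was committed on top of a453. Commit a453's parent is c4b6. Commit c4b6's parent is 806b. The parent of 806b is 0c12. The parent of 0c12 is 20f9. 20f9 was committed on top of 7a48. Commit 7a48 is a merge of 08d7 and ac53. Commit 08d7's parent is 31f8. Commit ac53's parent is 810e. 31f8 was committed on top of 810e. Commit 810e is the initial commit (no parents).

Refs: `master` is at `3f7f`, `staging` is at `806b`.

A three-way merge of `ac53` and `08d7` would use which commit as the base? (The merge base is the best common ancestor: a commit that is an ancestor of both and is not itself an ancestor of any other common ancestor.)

Ancestors of ac53: {810e, ac53}.
Ancestors of 08d7: {08d7, 31f8, 810e}.
Common ancestors: {810e}.
The only common ancestor is 810e, so it is the merge base.

810e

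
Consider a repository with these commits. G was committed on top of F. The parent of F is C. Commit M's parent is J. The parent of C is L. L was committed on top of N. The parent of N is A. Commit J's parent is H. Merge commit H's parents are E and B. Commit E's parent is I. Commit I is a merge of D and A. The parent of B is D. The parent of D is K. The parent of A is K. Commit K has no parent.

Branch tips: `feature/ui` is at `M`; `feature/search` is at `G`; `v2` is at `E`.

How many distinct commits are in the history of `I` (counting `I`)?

4

Walking parent pointers from I: reachable set = {A, D, I, K}.
That is 4 commits.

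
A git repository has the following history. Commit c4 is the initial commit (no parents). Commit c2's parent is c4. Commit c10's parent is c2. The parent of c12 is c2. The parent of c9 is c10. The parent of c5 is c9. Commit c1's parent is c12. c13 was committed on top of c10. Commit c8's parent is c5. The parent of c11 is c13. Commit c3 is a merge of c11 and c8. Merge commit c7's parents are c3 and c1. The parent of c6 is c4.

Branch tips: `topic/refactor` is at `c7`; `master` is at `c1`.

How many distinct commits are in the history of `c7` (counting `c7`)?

Walking parent pointers from c7: reachable set = {c1, c10, c11, c12, c13, c2, c3, c4, c5, c7, c8, c9}.
That is 12 commits.

12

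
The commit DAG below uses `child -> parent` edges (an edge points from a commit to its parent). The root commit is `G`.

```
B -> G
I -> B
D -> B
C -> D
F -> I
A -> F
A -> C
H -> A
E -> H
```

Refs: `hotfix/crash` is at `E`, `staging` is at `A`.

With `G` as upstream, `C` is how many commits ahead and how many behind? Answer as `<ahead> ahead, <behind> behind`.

3 ahead, 0 behind

Reachable from C: {B, C, D, G}.
Reachable from G: {G}.
Only in C's history (ahead): {B, C, D} — 3.
Only in G's history (behind): {} — 0.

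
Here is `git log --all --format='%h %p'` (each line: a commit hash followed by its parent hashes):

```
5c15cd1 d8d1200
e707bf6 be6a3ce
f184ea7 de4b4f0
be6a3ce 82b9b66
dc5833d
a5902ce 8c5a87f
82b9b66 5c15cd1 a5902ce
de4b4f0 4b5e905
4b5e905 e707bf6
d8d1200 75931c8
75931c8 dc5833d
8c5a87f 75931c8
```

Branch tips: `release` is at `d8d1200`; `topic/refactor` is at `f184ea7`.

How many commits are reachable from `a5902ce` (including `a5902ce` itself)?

Walking parent pointers from a5902ce: reachable set = {75931c8, 8c5a87f, a5902ce, dc5833d}.
That is 4 commits.

4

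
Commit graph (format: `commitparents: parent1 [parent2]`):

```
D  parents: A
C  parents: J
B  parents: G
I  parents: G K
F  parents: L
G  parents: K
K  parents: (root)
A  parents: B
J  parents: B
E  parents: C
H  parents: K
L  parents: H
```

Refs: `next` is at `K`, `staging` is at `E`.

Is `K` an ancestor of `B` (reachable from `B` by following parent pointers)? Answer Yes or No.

Ancestors of B (commits reachable by following parents): {B, G, K}.
K is in that set, so it is an ancestor of B.

Yes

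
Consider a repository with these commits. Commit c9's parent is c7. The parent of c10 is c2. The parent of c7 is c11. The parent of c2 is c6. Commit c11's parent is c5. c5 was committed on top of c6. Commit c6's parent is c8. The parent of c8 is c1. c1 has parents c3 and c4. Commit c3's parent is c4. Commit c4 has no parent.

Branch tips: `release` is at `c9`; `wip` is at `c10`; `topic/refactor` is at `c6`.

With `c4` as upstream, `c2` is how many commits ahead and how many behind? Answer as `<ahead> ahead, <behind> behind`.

5 ahead, 0 behind

Reachable from c2: {c1, c2, c3, c4, c6, c8}.
Reachable from c4: {c4}.
Only in c2's history (ahead): {c1, c2, c3, c6, c8} — 5.
Only in c4's history (behind): {} — 0.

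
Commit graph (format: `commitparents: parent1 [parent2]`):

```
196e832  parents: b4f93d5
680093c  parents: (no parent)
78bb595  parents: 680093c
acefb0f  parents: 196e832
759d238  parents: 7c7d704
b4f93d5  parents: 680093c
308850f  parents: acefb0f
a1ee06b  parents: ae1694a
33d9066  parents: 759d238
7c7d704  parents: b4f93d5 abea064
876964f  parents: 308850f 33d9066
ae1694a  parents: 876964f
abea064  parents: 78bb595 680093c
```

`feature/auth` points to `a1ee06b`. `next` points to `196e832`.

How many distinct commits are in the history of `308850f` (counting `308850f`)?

Walking parent pointers from 308850f: reachable set = {196e832, 308850f, 680093c, acefb0f, b4f93d5}.
That is 5 commits.

5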